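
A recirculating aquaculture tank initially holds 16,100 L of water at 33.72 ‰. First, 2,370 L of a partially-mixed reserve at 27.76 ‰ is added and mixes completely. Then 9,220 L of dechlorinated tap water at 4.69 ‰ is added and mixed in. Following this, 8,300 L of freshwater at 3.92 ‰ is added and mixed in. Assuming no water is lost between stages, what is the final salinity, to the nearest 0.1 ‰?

19.0 ‰

Weighted by volume,
Initial salt = 16,100×33.72 = 542,892
After stage 1: salt = 542,892 + 2,370×27.76 = 608,683.2; volume = 18,470 L; S = 32.955 ‰
After stage 2: salt = 608,683.2 + 9,220×4.69 = 651,925; volume = 27,690 L; S = 23.544 ‰
After stage 3: salt = 651,925 + 8,300×3.92 = 684,461; volume = 35,990 L
S = 684,461 / 35,990 = 19.0181 ‰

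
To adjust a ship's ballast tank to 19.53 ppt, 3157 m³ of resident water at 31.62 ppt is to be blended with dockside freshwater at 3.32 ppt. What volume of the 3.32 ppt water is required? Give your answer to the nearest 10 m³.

2350 m³

Salt balance: 3,157×31.62 + V×3.32 = (3,157+V)×19.53
99,824.34 + 3.32V = 61,656.21 + 19.53V
38,168.13 = 16.21V
V = 2,354.6 m³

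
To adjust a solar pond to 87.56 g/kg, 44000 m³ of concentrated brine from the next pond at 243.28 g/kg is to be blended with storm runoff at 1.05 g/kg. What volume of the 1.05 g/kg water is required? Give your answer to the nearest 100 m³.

Salt balance: 44,000×243.28 + V×1.05 = (44,000+V)×87.56
10,704,320 + 1.05V = 3,852,640 + 87.56V
6,851,680 = 86.51V
V = 79,201.02 m³

79200 m³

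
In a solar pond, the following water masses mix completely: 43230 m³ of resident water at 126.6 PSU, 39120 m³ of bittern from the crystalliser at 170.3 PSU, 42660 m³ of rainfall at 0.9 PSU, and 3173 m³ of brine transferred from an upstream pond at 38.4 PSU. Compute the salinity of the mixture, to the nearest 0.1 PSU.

95.9 PSU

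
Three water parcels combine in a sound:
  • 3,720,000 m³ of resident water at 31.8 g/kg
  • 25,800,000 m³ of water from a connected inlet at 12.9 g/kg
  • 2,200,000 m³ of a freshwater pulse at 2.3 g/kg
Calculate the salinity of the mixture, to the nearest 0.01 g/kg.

14.38 g/kg

Total salt / total volume:
salt = 3,720,000×31.8 + 25,800,000×12.9 + 2,200,000×2.3 = 118,296,000 + 332,820,000 + 5,060,000 = 456,176,000
volume = 3,720,000 + 25,800,000 + 2,200,000 = 31,720,000 m³
S = 456,176,000 / 31,720,000 = 14.3813 g/kg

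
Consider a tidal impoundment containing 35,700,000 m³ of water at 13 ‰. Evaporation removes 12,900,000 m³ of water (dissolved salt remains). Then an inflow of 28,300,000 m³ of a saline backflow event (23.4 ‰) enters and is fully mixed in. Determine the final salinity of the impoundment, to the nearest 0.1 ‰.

After evaporation: salt = 35,700,000×13 = 464,100,000; volume = 35,700,000 − 12,900,000 = 22,800,000 m³
After mixing: salt = 464,100,000 + 28,300,000×23.4 = 1,126,320,000; volume = 22,800,000 + 28,300,000 = 51,100,000 m³
S = 1,126,320,000 / 51,100,000 = 22.0415 ‰

22.0 ‰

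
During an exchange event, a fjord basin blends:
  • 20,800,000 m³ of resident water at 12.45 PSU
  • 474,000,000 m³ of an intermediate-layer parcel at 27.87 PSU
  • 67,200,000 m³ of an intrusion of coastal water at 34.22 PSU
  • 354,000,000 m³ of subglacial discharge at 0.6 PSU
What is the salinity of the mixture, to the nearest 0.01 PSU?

17.45 PSU

Mass of salt is conserved:
salt = 20,800,000×12.45 + 474,000,000×27.87 + 67,200,000×34.22 + 354,000,000×0.6 = 258,960,000 + 13,210,380,000 + 2,299,584,000 + 212,400,000 = 15,981,324,000
volume = 20,800,000 + 474,000,000 + 67,200,000 + 354,000,000 = 916,000,000 m³
S = 15,981,324,000 / 916,000,000 = 17.4469 PSU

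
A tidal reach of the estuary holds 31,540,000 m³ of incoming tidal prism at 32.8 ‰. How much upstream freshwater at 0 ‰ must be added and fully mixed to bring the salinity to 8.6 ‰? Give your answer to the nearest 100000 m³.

88800000 m³

Salt balance: 31,540,000×32.8 + V×0 = (31,540,000+V)×8.6
1,034,512,000 + 0V = 271,244,000 + 8.6V
763,268,000 = 8.6V
V = 88,752,093.02 m³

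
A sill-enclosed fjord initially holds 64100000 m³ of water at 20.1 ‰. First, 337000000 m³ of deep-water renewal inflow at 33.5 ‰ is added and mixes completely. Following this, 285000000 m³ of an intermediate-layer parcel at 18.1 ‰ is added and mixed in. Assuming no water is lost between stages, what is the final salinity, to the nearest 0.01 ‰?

Salt balance:
Initial salt = 64,100,000×20.1 = 1,288,410,000
After stage 1: salt = 1,288,410,000 + 337,000,000×33.5 = 12,577,910,000; volume = 401,100,000 m³; S = 31.359 ‰
After stage 2: salt = 12,577,910,000 + 285,000,000×18.1 = 17,736,410,000; volume = 686,100,000 m³
S = 17,736,410,000 / 686,100,000 = 25.8511 ‰

25.85 ‰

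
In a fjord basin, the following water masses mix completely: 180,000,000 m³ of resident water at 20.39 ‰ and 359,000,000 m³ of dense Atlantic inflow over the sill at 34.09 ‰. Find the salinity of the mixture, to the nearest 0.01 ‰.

29.51 ‰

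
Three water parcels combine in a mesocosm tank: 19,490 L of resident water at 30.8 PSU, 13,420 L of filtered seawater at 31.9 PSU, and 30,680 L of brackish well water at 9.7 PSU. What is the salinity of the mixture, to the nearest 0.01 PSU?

20.85 PSU

Salt balance:
salt = 19,490×30.8 + 13,420×31.9 + 30,680×9.7 = 600,292 + 428,098 + 297,596 = 1,325,986
volume = 19,490 + 13,420 + 30,680 = 63,590 L
S = 1,325,986 / 63,590 = 20.8521 PSU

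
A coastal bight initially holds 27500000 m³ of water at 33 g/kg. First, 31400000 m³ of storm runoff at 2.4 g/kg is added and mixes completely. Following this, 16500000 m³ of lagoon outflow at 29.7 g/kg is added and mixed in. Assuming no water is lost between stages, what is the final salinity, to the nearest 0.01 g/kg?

Total salt / total volume:
Initial salt = 27,500,000×33 = 907,500,000
After stage 1: salt = 907,500,000 + 31,400,000×2.4 = 982,860,000; volume = 58,900,000 m³; S = 16.687 g/kg
After stage 2: salt = 982,860,000 + 16,500,000×29.7 = 1,472,910,000; volume = 75,400,000 m³
S = 1,472,910,000 / 75,400,000 = 19.5346 g/kg

19.53 g/kg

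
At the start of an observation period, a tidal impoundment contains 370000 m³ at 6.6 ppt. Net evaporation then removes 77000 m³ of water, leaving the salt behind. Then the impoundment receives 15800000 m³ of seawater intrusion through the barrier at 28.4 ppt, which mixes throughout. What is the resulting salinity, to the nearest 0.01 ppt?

After evaporation: salt = 370,000×6.6 = 2,442,000; volume = 370,000 − 77,000 = 293,000 m³
After mixing: salt = 2,442,000 + 15,800,000×28.4 = 451,162,000; volume = 293,000 + 15,800,000 = 16,093,000 m³
S = 451,162,000 / 16,093,000 = 28.0347 ppt

28.03 ppt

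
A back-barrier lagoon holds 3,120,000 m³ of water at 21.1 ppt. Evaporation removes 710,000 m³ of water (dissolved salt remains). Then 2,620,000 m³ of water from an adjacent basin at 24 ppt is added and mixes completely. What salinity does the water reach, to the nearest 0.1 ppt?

25.6 ppt

After evaporation: salt = 3,120,000×21.1 = 65,832,000; volume = 3,120,000 − 710,000 = 2,410,000 m³
After mixing: salt = 65,832,000 + 2,620,000×24 = 128,712,000; volume = 2,410,000 + 2,620,000 = 5,030,000 m³
S = 128,712,000 / 5,030,000 = 25.5889 ppt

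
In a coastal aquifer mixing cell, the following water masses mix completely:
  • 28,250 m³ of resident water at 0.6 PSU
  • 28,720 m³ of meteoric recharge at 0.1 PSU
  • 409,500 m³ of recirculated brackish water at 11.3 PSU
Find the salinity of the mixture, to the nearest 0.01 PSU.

Total salt / total volume:
salt = 28,250×0.6 + 28,720×0.1 + 409,500×11.3 = 16,950 + 2,872 + 4,627,350 = 4,647,172
volume = 28,250 + 28,720 + 409,500 = 466,470 m³
S = 4,647,172 / 466,470 = 9.9624 PSU

9.96 PSU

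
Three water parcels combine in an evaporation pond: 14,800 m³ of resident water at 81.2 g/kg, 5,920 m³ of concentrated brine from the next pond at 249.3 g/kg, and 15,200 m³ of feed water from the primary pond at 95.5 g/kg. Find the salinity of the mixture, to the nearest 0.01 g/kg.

114.96 g/kg

Conserving salt mass:
salt = 14,800×81.2 + 5,920×249.3 + 15,200×95.5 = 1,201,760 + 1,475,856 + 1,451,600 = 4,129,216
volume = 14,800 + 5,920 + 15,200 = 35,920 m³
S = 4,129,216 / 35,920 = 114.9559 g/kg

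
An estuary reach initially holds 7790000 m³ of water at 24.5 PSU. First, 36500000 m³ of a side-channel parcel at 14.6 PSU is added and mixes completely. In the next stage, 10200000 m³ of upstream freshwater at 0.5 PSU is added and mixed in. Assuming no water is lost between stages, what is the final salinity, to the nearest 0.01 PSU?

Total salt / total volume:
Initial salt = 7,790,000×24.5 = 190,855,000
After stage 1: salt = 190,855,000 + 36,500,000×14.6 = 723,755,000; volume = 44,290,000 m³; S = 16.341 PSU
After stage 2: salt = 723,755,000 + 10,200,000×0.5 = 728,855,000; volume = 54,490,000 m³
S = 728,855,000 / 54,490,000 = 13.3759 PSU

13.38 PSU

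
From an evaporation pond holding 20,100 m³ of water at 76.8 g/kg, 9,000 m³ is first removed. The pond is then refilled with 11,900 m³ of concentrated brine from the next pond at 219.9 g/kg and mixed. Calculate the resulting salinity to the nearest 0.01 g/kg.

Remaining after removal: 11,100 m³ at 76.8 g/kg (salt = 852,480)
After addition: salt = 852,480 + 11,900×219.9 = 3,469,290; volume = 23,000 m³
S = 3,469,290 / 23,000 = 150.8387 g/kg

150.84 g/kg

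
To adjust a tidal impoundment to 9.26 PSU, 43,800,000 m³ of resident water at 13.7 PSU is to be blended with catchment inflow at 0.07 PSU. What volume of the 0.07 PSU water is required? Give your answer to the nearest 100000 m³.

Salt balance: 43,800,000×13.7 + V×0.07 = (43,800,000+V)×9.26
600,060,000 + 0.07V = 405,588,000 + 9.26V
194,472,000 = 9.19V
V = 21,161,262.24 m³

21200000 m³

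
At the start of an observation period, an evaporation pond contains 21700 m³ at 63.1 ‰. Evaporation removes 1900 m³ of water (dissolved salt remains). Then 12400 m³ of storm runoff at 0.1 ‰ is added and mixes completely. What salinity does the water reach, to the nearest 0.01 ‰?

After evaporation: salt = 21,700×63.1 = 1,369,270; volume = 21,700 − 1,900 = 19,800 m³
After mixing: salt = 1,369,270 + 12,400×0.1 = 1,370,510; volume = 19,800 + 12,400 = 32,200 m³
S = 1,370,510 / 32,200 = 42.5624 ‰

42.56 ‰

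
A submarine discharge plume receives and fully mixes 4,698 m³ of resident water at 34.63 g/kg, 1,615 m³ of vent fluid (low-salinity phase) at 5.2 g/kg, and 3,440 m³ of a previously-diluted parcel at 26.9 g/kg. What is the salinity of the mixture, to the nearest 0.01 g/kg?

27.03 g/kg

Mass of salt is conserved:
salt = 4,698×34.63 + 1,615×5.2 + 3,440×26.9 = 162,691.74 + 8,398 + 92,536 = 263,625.74
volume = 4,698 + 1,615 + 3,440 = 9,753 m³
S = 263,625.74 / 9,753 = 27.0302 g/kg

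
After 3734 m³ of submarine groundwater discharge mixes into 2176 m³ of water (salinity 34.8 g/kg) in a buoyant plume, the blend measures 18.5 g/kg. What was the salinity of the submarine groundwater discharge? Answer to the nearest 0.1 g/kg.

Salt balance: 2,176×34.8 + 3,734×S = 5,910×18.5
75,724.8 + 3,734·S = 109,335
S = (109,335 − 75,724.8) / 3,734 = 9.0011 g/kg

9.0 g/kg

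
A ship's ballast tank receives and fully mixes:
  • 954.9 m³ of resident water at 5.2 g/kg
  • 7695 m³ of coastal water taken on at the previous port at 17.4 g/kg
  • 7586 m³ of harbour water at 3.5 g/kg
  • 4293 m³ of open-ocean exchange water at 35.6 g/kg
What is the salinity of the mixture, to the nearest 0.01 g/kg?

Salt balance:
salt = 954.9×5.2 + 7,695×17.4 + 7,586×3.5 + 4,293×35.6 = 4,965.48 + 133,893 + 26,551 + 152,830.8 = 318,240.28
volume = 954.9 + 7,695 + 7,586 + 4,293 = 20,528.9 m³
S = 318,240.28 / 20,528.9 = 15.5021 g/kg

15.50 g/kg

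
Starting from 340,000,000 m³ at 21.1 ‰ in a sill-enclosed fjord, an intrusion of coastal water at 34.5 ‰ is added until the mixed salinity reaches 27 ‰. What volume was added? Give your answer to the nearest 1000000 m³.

Salt balance: 340,000,000×21.1 + V×34.5 = (340,000,000+V)×27
7,174,000,000 + 34.5V = 9,180,000,000 + 27V
2,006,000,000 = 7.5V
V = 267,466,666.67 m³

267000000 m³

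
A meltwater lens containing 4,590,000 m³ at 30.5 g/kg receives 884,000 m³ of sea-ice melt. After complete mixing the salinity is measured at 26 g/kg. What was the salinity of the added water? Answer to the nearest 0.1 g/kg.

Salt balance: 4,590,000×30.5 + 884,000×S = 5,474,000×26
139,995,000 + 884,000·S = 142,324,000
S = (142,324,000 − 139,995,000) / 884,000 = 2.6346 g/kg

2.6 g/kg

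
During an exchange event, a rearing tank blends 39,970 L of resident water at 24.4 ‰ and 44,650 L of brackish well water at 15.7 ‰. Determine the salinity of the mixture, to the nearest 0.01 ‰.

Weighted by volume,
salt = 39,970×24.4 + 44,650×15.7 = 975,268 + 701,005 = 1,676,273
volume = 39,970 + 44,650 = 84,620 L
S = 1,676,273 / 84,620 = 19.8094 ‰

19.81 ‰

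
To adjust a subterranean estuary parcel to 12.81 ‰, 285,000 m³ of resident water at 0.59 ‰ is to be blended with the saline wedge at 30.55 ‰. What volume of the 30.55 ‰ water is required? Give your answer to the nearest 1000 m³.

196000 m³

Salt balance: 285,000×0.59 + V×30.55 = (285,000+V)×12.81
168,150 + 30.55V = 3,650,850 + 12.81V
3,482,700 = 17.74V
V = 196,319.05 m³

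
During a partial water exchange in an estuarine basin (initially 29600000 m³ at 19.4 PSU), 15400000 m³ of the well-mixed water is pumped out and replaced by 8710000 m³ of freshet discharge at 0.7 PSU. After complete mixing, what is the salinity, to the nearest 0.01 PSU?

12.29 PSU

Remaining after removal: 14,200,000 m³ at 19.4 PSU (salt = 275,480,000)
After addition: salt = 275,480,000 + 8,710,000×0.7 = 281,577,000; volume = 22,910,000 m³
S = 281,577,000 / 22,910,000 = 12.2906 PSU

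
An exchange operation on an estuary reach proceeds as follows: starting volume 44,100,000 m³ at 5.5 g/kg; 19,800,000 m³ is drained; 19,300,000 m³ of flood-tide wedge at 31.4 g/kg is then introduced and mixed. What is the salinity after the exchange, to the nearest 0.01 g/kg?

Remaining after removal: 24,300,000 m³ at 5.5 g/kg (salt = 133,650,000)
After addition: salt = 133,650,000 + 19,300,000×31.4 = 739,670,000; volume = 43,600,000 m³
S = 739,670,000 / 43,600,000 = 16.9649 g/kg

16.96 g/kg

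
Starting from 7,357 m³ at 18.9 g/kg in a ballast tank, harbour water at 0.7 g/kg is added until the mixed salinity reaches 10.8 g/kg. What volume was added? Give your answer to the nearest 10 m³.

5900 m³

Salt balance: 7,357×18.9 + V×0.7 = (7,357+V)×10.8
139,047.3 + 0.7V = 79,455.6 + 10.8V
59,591.7 = 10.1V
V = 5,900.17 m³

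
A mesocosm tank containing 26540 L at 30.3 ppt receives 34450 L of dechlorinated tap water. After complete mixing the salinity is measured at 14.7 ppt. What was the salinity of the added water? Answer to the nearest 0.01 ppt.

2.68 ppt

Salt balance: 26,540×30.3 + 34,450×S = 60,990×14.7
804,162 + 34,450·S = 896,553
S = (896,553 − 804,162) / 34,450 = 2.6819 ppt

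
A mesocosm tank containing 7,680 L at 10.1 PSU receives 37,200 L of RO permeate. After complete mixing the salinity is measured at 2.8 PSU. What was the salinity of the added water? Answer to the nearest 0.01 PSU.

Salt balance: 7,680×10.1 + 37,200×S = 44,880×2.8
77,568 + 37,200·S = 125,664
S = (125,664 − 77,568) / 37,200 = 1.2929 PSU

1.29 PSU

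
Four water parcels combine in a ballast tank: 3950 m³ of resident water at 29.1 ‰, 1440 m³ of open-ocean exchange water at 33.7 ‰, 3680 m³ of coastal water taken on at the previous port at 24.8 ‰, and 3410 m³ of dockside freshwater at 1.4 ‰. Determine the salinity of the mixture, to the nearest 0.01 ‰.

Total salt / total volume:
salt = 3,950×29.1 + 1,440×33.7 + 3,680×24.8 + 3,410×1.4 = 114,945 + 48,528 + 91,264 + 4,774 = 259,511
volume = 3,950 + 1,440 + 3,680 + 3,410 = 12,480 m³
S = 259,511 / 12,480 = 20.7942 ‰

20.79 ‰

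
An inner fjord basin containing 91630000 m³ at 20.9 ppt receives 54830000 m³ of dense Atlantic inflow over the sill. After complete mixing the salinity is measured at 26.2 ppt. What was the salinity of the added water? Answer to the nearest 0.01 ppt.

Salt balance: 91,630,000×20.9 + 54,830,000×S = 146,460,000×26.2
1,915,067,000 + 54,830,000·S = 3,837,252,000
S = (3,837,252,000 − 1,915,067,000) / 54,830,000 = 35.0572 ppt

35.06 ppt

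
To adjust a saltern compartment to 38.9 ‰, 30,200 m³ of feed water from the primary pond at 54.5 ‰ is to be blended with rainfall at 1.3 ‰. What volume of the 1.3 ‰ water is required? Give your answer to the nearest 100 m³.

12500 m³

Salt balance: 30,200×54.5 + V×1.3 = (30,200+V)×38.9
1,645,900 + 1.3V = 1,174,780 + 38.9V
471,120 = 37.6V
V = 12,529.79 m³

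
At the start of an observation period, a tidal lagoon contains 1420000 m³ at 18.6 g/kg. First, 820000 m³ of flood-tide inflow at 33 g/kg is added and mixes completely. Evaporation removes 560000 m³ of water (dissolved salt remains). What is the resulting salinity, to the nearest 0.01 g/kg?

After mixing: salt = 1,420,000×18.6 + 820,000×33 = 53,472,000; volume = 2,240,000 m³
After evaporation: salt unchanged = 53,472,000; volume = 2,240,000 − 560,000 = 1,680,000 m³
S = 53,472,000 / 1,680,000 = 31.8286 g/kg

31.83 g/kg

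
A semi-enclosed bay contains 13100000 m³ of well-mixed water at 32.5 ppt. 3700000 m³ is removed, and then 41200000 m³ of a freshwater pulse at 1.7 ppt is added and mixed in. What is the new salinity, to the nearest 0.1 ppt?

Remaining after removal: 9,400,000 m³ at 32.5 ppt (salt = 305,500,000)
After addition: salt = 305,500,000 + 41,200,000×1.7 = 375,540,000; volume = 50,600,000 m³
S = 375,540,000 / 50,600,000 = 7.4217 ppt

7.4 ppt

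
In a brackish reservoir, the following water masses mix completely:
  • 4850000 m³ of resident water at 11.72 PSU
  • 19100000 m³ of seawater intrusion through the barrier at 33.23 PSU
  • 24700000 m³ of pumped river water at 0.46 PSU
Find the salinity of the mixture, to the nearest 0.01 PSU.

By conservation of dissolved salt,
salt = 4,850,000×11.72 + 19,100,000×33.23 + 24,700,000×0.46 = 56,842,000 + 634,693,000 + 11,362,000 = 702,897,000
volume = 4,850,000 + 19,100,000 + 24,700,000 = 48,650,000 m³
S = 702,897,000 / 48,650,000 = 14.448 PSU

14.45 PSU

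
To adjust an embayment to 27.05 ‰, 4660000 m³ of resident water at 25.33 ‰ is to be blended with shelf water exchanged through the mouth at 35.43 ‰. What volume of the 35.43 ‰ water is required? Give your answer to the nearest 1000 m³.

Salt balance: 4,660,000×25.33 + V×35.43 = (4,660,000+V)×27.05
118,037,800 + 35.43V = 126,053,000 + 27.05V
8,015,200 = 8.38V
V = 956,467.78 m³

956000 m³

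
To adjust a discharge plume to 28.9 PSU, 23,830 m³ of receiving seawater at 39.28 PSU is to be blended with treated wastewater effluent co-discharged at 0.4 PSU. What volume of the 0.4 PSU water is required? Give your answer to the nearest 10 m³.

8680 m³

Salt balance: 23,830×39.28 + V×0.4 = (23,830+V)×28.9
936,042.4 + 0.4V = 688,687 + 28.9V
247,355.4 = 28.5V
V = 8,679.14 m³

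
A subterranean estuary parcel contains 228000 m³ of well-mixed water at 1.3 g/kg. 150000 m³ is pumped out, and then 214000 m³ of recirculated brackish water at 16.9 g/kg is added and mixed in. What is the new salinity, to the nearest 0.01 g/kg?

Remaining after removal: 78,000 m³ at 1.3 g/kg (salt = 101,400)
After addition: salt = 101,400 + 214,000×16.9 = 3,718,000; volume = 292,000 m³
S = 3,718,000 / 292,000 = 12.7329 g/kg

12.73 g/kg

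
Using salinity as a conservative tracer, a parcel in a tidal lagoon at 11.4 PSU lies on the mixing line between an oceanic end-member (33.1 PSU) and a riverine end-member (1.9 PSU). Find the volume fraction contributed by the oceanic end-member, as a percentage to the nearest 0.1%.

Let g be the oceanic fraction. Salt balance per unit volume:
g×33.1 + (1−g)×1.9 = 11.4
g = (11.4 − 1.9) / (33.1 − 1.9) = 9.5/31.2 = 0.3045

30.4%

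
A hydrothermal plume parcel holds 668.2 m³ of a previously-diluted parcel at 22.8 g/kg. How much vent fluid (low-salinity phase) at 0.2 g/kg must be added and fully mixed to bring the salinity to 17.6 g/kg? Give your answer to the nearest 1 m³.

Salt balance: 668.2×22.8 + V×0.2 = (668.2+V)×17.6
15,234.96 + 0.2V = 11,760.32 + 17.6V
3,474.64 = 17.4V
V = 199.69 m³

200 m³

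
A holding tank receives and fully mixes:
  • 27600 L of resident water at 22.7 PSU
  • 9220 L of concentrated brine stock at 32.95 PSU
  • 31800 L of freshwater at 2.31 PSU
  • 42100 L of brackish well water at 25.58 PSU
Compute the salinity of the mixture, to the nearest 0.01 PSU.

18.79 PSU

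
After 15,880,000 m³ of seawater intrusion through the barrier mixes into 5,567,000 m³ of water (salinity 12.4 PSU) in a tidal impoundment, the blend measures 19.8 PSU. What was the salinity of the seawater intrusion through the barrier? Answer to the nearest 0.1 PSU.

Salt balance: 5,567,000×12.4 + 15,880,000×S = 21,447,000×19.8
69,030,800 + 15,880,000·S = 424,650,600
S = (424,650,600 − 69,030,800) / 15,880,000 = 22.3942 PSU

22.4 PSU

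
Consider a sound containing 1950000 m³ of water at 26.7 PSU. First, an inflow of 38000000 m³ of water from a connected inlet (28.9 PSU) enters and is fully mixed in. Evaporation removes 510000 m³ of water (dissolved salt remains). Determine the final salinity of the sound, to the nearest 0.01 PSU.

29.16 PSU

After mixing: salt = 1,950,000×26.7 + 38,000,000×28.9 = 1,150,265,000; volume = 39,950,000 m³
After evaporation: salt unchanged = 1,150,265,000; volume = 39,950,000 − 510,000 = 39,440,000 m³
S = 1,150,265,000 / 39,440,000 = 29.1649 PSU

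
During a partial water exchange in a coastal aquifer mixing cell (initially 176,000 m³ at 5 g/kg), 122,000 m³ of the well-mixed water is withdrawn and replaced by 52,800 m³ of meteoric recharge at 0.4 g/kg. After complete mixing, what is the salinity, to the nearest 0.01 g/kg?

2.73 g/kg

Remaining after removal: 54,000 m³ at 5 g/kg (salt = 270,000)
After addition: salt = 270,000 + 52,800×0.4 = 291,120; volume = 106,800 m³
S = 291,120 / 106,800 = 2.7258 g/kg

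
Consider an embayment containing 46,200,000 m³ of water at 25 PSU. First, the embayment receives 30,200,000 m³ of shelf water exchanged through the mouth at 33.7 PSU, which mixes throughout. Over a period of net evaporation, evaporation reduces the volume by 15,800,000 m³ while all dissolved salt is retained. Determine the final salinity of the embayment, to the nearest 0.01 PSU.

35.85 PSU

After mixing: salt = 46,200,000×25 + 30,200,000×33.7 = 2,172,740,000; volume = 76,400,000 m³
After evaporation: salt unchanged = 2,172,740,000; volume = 76,400,000 − 15,800,000 = 60,600,000 m³
S = 2,172,740,000 / 60,600,000 = 35.8538 PSU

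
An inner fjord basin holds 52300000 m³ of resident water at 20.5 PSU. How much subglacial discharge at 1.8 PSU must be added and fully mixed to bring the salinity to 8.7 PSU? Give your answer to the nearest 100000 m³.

Salt balance: 52,300,000×20.5 + V×1.8 = (52,300,000+V)×8.7
1,072,150,000 + 1.8V = 455,010,000 + 8.7V
617,140,000 = 6.9V
V = 89,440,579.71 m³

89400000 m³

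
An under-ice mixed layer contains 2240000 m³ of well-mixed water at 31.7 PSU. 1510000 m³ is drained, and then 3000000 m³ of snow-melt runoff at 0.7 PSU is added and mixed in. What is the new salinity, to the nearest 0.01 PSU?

Remaining after removal: 730,000 m³ at 31.7 PSU (salt = 23,141,000)
After addition: salt = 23,141,000 + 3,000,000×0.7 = 25,241,000; volume = 3,730,000 m³
S = 25,241,000 / 3,730,000 = 6.767 PSU

6.77 PSU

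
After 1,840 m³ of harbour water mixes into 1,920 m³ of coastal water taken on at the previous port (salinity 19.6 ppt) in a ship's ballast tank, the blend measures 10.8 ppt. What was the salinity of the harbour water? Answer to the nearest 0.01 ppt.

Salt balance: 1,920×19.6 + 1,840×S = 3,760×10.8
37,632 + 1,840·S = 40,608
S = (40,608 − 37,632) / 1,840 = 1.6174 ppt

1.62 ppt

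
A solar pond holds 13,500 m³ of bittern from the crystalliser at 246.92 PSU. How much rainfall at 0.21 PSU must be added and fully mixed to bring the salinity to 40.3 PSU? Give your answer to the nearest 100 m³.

Salt balance: 13,500×246.92 + V×0.21 = (13,500+V)×40.3
3,333,420 + 0.21V = 544,050 + 40.3V
2,789,370 = 40.09V
V = 69,577.7 m³

69600 m³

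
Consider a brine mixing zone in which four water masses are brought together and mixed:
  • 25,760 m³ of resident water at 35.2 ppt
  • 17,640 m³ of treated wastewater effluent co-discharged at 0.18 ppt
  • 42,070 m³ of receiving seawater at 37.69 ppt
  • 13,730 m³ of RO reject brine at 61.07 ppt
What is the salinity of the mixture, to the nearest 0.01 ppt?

Mass of salt is conserved:
salt = 25,760×35.2 + 17,640×0.18 + 42,070×37.69 + 13,730×61.07 = 906,752 + 3,175.2 + 1,585,618.3 + 838,491.1 = 3,334,036.6
volume = 25,760 + 17,640 + 42,070 + 13,730 = 99,200 m³
S = 3,334,036.6 / 99,200 = 33.6092 ppt

33.61 ppt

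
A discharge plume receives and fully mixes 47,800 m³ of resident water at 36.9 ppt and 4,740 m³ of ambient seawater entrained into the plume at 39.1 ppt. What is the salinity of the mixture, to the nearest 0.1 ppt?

Weighted by volume,
salt = 47,800×36.9 + 4,740×39.1 = 1,763,820 + 185,334 = 1,949,154
volume = 47,800 + 4,740 = 52,540 m³
S = 1,949,154 / 52,540 = 37.098 ppt

37.1 ppt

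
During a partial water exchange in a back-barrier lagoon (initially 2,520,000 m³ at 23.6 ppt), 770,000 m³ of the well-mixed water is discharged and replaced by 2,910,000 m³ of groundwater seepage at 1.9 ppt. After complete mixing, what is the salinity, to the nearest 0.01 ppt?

10.05 ppt

Remaining after removal: 1,750,000 m³ at 23.6 ppt (salt = 41,300,000)
After addition: salt = 41,300,000 + 2,910,000×1.9 = 46,829,000; volume = 4,660,000 m³
S = 46,829,000 / 4,660,000 = 10.0491 ppt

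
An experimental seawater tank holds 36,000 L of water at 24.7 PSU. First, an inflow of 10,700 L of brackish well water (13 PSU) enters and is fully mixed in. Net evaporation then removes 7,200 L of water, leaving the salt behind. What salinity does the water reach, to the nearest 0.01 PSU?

After mixing: salt = 36,000×24.7 + 10,700×13 = 1,028,300; volume = 46,700 L
After evaporation: salt unchanged = 1,028,300; volume = 46,700 − 7,200 = 39,500 L
S = 1,028,300 / 39,500 = 26.0329 PSU

26.03 PSU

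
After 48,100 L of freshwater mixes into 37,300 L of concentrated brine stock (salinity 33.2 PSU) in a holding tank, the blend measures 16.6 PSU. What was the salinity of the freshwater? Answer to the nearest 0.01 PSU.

3.73 PSU

Salt balance: 37,300×33.2 + 48,100×S = 85,400×16.6
1,238,360 + 48,100·S = 1,417,640
S = (1,417,640 − 1,238,360) / 48,100 = 3.7272 PSU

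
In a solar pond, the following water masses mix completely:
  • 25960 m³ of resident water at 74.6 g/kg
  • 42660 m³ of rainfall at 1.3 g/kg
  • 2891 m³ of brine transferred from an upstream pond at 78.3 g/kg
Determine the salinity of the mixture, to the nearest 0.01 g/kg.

Total salt / total volume:
salt = 25,960×74.6 + 42,660×1.3 + 2,891×78.3 = 1,936,616 + 55,458 + 226,365.3 = 2,218,439.3
volume = 25,960 + 42,660 + 2,891 = 71,511 m³
S = 2,218,439.3 / 71,511 = 31.0224 g/kg

31.02 g/kg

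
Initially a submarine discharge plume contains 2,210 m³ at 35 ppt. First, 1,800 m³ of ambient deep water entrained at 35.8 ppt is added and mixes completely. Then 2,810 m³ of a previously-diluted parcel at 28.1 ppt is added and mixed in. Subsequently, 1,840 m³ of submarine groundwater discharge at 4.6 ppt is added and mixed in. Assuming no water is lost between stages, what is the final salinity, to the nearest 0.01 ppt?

26.47 ppt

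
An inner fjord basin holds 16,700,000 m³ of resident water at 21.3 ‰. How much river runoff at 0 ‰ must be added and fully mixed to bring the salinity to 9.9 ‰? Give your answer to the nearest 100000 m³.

Salt balance: 16,700,000×21.3 + V×0 = (16,700,000+V)×9.9
355,710,000 + 0V = 165,330,000 + 9.9V
190,380,000 = 9.9V
V = 19,230,303.03 m³

19200000 m³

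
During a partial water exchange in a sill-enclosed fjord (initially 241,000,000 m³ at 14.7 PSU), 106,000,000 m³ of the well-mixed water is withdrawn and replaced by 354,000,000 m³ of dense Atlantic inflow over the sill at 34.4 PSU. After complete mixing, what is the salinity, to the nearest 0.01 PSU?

Remaining after removal: 135,000,000 m³ at 14.7 PSU (salt = 1,984,500,000)
After addition: salt = 1,984,500,000 + 354,000,000×34.4 = 14,162,100,000; volume = 489,000,000 m³
S = 14,162,100,000 / 489,000,000 = 28.9613 PSU

28.96 PSU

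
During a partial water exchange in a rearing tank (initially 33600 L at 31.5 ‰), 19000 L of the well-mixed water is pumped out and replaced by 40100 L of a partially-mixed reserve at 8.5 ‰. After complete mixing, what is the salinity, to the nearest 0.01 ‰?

Remaining after removal: 14,600 L at 31.5 ‰ (salt = 459,900)
After addition: salt = 459,900 + 40,100×8.5 = 800,750; volume = 54,700 L
S = 800,750 / 54,700 = 14.6389 ‰

14.64 ‰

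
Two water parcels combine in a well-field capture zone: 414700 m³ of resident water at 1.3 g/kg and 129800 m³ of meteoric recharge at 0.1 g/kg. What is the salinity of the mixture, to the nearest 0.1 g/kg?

Conserving salt mass:
salt = 414,700×1.3 + 129,800×0.1 = 539,110 + 12,980 = 552,090
volume = 414,700 + 129,800 = 544,500 m³
S = 552,090 / 544,500 = 1.014 g/kg

1.0 g/kg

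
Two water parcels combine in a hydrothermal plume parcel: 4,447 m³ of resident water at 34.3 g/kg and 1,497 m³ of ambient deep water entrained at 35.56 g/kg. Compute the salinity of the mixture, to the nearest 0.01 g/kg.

34.62 g/kg

Salt balance:
salt = 4,447×34.3 + 1,497×35.56 = 152,532.1 + 53,233.32 = 205,765.42
volume = 4,447 + 1,497 = 5,944 m³
S = 205,765.42 / 5,944 = 34.6173 g/kg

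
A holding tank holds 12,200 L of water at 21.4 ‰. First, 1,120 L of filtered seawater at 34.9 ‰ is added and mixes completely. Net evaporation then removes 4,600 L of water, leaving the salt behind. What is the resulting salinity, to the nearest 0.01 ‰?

34.42 ‰

After mixing: salt = 12,200×21.4 + 1,120×34.9 = 300,168; volume = 13,320 L
After evaporation: salt unchanged = 300,168; volume = 13,320 − 4,600 = 8,720 L
S = 300,168 / 8,720 = 34.4229 ‰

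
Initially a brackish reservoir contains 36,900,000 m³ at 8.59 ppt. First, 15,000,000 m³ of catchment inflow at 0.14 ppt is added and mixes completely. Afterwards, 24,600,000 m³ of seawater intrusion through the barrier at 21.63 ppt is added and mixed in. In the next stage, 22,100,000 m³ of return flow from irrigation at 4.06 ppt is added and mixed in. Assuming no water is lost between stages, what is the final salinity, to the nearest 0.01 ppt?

9.54 ppt

Mass of salt is conserved:
Initial salt = 36,900,000×8.59 = 316,971,000
After stage 1: salt = 316,971,000 + 15,000,000×0.14 = 319,071,000; volume = 51,900,000 m³; S = 6.148 ppt
After stage 2: salt = 319,071,000 + 24,600,000×21.63 = 851,169,000; volume = 76,500,000 m³; S = 11.126 ppt
After stage 3: salt = 851,169,000 + 22,100,000×4.06 = 940,895,000; volume = 98,600,000 m³
S = 940,895,000 / 98,600,000 = 9.5425 ppt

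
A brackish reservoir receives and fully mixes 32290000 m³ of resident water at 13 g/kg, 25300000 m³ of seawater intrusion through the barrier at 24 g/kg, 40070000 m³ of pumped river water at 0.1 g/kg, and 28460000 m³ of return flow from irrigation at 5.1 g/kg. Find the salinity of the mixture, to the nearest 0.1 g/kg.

9.3 g/kg

By conservation of dissolved salt,
salt = 32,290,000×13 + 25,300,000×24 + 40,070,000×0.1 + 28,460,000×5.1 = 419,770,000 + 607,200,000 + 4,007,000 + 145,146,000 = 1,176,123,000
volume = 32,290,000 + 25,300,000 + 40,070,000 + 28,460,000 = 126,120,000 m³
S = 1,176,123,000 / 126,120,000 = 9.325 g/kg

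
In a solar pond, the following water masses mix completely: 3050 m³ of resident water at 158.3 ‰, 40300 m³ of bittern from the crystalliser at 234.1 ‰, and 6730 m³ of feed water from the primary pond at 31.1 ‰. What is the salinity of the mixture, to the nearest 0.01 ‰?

202.20 ‰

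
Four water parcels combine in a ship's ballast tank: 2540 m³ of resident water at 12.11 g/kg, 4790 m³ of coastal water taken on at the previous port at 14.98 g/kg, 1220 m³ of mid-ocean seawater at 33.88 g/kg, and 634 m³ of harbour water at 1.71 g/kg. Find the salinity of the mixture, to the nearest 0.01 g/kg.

15.78 g/kg

By conservation of dissolved salt,
salt = 2,540×12.11 + 4,790×14.98 + 1,220×33.88 + 634×1.71 = 30,759.4 + 71,754.2 + 41,333.6 + 1,084.14 = 144,931.34
volume = 2,540 + 4,790 + 1,220 + 634 = 9,184 m³
S = 144,931.34 / 9,184 = 15.7809 g/kg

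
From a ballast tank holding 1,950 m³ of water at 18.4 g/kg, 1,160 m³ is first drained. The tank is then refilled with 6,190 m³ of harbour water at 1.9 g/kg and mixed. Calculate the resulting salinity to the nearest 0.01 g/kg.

Remaining after removal: 790 m³ at 18.4 g/kg (salt = 14,536)
After addition: salt = 14,536 + 6,190×1.9 = 26,297; volume = 6,980 m³
S = 26,297 / 6,980 = 3.7675 g/kg

3.77 g/kg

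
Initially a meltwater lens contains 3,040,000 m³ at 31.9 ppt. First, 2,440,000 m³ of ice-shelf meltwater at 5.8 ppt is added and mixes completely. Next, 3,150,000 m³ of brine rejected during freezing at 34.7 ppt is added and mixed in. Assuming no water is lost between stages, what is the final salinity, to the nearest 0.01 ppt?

Salt balance:
Initial salt = 3,040,000×31.9 = 96,976,000
After stage 1: salt = 96,976,000 + 2,440,000×5.8 = 111,128,000; volume = 5,480,000 m³; S = 20.279 ppt
After stage 2: salt = 111,128,000 + 3,150,000×34.7 = 220,433,000; volume = 8,630,000 m³
S = 220,433,000 / 8,630,000 = 25.5426 ppt

25.54 ppt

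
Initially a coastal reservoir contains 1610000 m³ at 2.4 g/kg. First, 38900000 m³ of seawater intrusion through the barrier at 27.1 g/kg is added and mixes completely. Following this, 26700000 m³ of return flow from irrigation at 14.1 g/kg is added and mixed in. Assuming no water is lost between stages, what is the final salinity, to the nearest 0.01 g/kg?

Total salt / total volume:
Initial salt = 1,610,000×2.4 = 3,864,000
After stage 1: salt = 3,864,000 + 38,900,000×27.1 = 1,058,054,000; volume = 40,510,000 m³; S = 26.118 g/kg
After stage 2: salt = 1,058,054,000 + 26,700,000×14.1 = 1,434,524,000; volume = 67,210,000 m³
S = 1,434,524,000 / 67,210,000 = 21.3439 g/kg

21.34 g/kg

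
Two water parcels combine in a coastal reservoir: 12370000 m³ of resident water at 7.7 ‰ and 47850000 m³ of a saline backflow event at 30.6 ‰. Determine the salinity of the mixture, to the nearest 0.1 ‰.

25.9 ‰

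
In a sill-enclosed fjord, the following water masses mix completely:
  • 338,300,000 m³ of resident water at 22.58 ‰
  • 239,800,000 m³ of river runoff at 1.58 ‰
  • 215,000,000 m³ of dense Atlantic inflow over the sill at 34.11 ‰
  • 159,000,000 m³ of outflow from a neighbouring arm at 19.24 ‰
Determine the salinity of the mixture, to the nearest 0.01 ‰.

19.34 ‰

Conserving salt mass:
salt = 338,300,000×22.58 + 239,800,000×1.58 + 215,000,000×34.11 + 159,000,000×19.24 = 7,638,814,000 + 378,884,000 + 7,333,650,000 + 3,059,160,000 = 18,410,508,000
volume = 338,300,000 + 239,800,000 + 215,000,000 + 159,000,000 = 952,100,000 m³
S = 18,410,508,000 / 952,100,000 = 19.3367 ‰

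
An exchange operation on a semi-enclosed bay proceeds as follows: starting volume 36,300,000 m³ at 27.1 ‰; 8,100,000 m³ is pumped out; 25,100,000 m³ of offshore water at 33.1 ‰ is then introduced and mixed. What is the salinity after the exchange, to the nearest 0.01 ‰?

Remaining after removal: 28,200,000 m³ at 27.1 ‰ (salt = 764,220,000)
After addition: salt = 764,220,000 + 25,100,000×33.1 = 1,595,030,000; volume = 53,300,000 m³
S = 1,595,030,000 / 53,300,000 = 29.9255 ‰

29.93 ‰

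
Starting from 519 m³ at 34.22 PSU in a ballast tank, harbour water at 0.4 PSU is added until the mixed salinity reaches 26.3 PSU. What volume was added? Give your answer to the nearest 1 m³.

Salt balance: 519×34.22 + V×0.4 = (519+V)×26.3
17,760.18 + 0.4V = 13,649.7 + 26.3V
4,110.48 = 25.9V
V = 158.71 m³

159 m³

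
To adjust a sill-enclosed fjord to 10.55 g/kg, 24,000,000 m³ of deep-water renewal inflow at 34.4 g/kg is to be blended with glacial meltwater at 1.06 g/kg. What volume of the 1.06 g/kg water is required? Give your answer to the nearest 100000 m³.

Salt balance: 24,000,000×34.4 + V×1.06 = (24,000,000+V)×10.55
825,600,000 + 1.06V = 253,200,000 + 10.55V
572,400,000 = 9.49V
V = 60,316,122.23 m³

60300000 m³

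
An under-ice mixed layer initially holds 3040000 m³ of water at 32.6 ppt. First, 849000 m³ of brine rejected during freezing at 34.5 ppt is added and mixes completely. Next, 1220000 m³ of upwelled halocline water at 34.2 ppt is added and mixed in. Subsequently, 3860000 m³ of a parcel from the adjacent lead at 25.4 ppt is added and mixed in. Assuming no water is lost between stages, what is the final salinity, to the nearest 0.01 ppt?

29.90 ppt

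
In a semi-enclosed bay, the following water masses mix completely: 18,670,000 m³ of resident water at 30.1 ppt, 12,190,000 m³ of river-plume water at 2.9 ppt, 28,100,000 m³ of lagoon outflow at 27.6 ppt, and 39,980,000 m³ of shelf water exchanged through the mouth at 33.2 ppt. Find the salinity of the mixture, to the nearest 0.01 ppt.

Conserving salt mass:
salt = 18,670,000×30.1 + 12,190,000×2.9 + 28,100,000×27.6 + 39,980,000×33.2 = 561,967,000 + 35,351,000 + 775,560,000 + 1,327,336,000 = 2,700,214,000
volume = 18,670,000 + 12,190,000 + 28,100,000 + 39,980,000 = 98,940,000 m³
S = 2,700,214,000 / 98,940,000 = 27.2914 ppt

27.29 ppt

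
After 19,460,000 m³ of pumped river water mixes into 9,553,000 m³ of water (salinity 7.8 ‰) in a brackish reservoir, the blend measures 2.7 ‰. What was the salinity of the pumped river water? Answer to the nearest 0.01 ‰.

0.20 ‰

Salt balance: 9,553,000×7.8 + 19,460,000×S = 29,013,000×2.7
74,513,400 + 19,460,000·S = 78,335,100
S = (78,335,100 − 74,513,400) / 19,460,000 = 0.1964 ‰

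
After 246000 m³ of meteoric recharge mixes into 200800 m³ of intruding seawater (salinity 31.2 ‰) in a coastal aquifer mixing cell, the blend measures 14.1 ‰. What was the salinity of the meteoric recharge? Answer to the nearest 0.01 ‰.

0.14 ‰

Salt balance: 200,800×31.2 + 246,000×S = 446,800×14.1
6,264,960 + 246,000·S = 6,299,880
S = (6,299,880 − 6,264,960) / 246,000 = 0.142 ‰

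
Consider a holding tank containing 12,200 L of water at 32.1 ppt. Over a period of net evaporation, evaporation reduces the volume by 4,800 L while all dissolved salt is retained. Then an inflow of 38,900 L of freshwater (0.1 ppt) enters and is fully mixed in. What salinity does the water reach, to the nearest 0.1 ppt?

8.5 ppt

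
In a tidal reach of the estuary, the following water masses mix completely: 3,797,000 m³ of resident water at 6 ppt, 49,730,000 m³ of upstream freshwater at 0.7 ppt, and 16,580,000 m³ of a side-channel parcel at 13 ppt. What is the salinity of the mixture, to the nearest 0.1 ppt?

3.9 ppt

By conservation of dissolved salt,
salt = 3,797,000×6 + 49,730,000×0.7 + 16,580,000×13 = 22,782,000 + 34,811,000 + 215,540,000 = 273,133,000
volume = 3,797,000 + 49,730,000 + 16,580,000 = 70,107,000 m³
S = 273,133,000 / 70,107,000 = 3.896 ppt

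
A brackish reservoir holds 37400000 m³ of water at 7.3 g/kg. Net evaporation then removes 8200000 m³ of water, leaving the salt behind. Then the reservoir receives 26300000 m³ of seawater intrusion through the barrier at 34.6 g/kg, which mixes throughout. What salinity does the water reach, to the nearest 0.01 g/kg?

21.32 g/kg

After evaporation: salt = 37,400,000×7.3 = 273,020,000; volume = 37,400,000 − 8,200,000 = 29,200,000 m³
After mixing: salt = 273,020,000 + 26,300,000×34.6 = 1,183,000,000; volume = 29,200,000 + 26,300,000 = 55,500,000 m³
S = 1,183,000,000 / 55,500,000 = 21.3153 g/kg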